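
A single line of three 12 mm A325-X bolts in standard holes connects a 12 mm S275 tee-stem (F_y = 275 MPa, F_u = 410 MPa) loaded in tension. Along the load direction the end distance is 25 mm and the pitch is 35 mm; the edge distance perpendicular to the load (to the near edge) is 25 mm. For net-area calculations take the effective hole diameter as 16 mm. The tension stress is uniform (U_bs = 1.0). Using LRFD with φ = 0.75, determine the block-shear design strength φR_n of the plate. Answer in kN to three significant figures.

184 kN

Shear plane L_v = 25 + 2·35 = 95 mm; A_gv = 95 × 12 = 1140 mm².
A_nv = (95 − 2.5·16) × 12 = 660 mm².
A_nt = (25 − 0.5·16) × 12 = 204 mm².
0.6 F_u A_nv = 162.4 kN; 0.6 F_y A_gv = 188.1 kN → shear rupture governs the shear term.
R_n = 162.4 + 1.0 × 410 × 204 / 1000 = 246 kN.
Design strength φR_n = 0.75 × 246 = 184 kN.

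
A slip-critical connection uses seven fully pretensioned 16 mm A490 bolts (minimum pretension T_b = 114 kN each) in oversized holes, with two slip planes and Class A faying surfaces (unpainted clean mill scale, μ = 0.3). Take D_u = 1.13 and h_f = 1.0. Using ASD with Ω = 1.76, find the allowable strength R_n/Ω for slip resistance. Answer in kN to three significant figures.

R_n = μ · D_u · h_f · T_b · n_s · n_b = 0.3 × 1.13 × 1.0 × 114 × 2 × 7 = 541 kN.
Allowable strength R_n/Ω = 541 / 1.76 = 307 kN.

307 kN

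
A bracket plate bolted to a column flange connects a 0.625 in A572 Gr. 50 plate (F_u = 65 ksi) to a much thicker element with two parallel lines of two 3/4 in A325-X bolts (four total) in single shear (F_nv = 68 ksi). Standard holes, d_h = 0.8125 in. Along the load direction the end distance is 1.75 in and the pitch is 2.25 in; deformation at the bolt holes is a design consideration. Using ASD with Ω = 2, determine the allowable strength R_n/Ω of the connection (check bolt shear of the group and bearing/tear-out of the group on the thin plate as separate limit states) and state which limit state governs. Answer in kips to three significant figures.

60.1 kips (bolt shear governs)

Bolt shear: A_b = π·0.75²/4 = 0.4418 in²; R_n = 68 × 0.4418 × 4 × 1 = 120.2 kips → 120.2 / 2 = 60.1 kips.
Bearing (1.2 l_c t F_u ≤ 2.4 d t F_u): upper limit = 2.4·0.75·0.625·65 = 73.12 kips.
  Edge l_c = 1.75 − 0.8125/2 = 1.344 → r_n = 65.51 kips; interior l_c = 2.25 − 0.8125 = 1.438 → r_n = 70.08 kips.
  R_n,bearing = 2·65.51 + 2·70.08 = 271.2 kips → 271.2 / 2 = 136 kips.
Bolt shear governs: 60.1 kips.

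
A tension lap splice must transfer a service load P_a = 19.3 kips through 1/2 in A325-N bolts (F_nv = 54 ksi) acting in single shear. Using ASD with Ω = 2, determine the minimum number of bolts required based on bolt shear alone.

A_b = π·0.5²/4 = 0.1963 in².
Per-bolt allowable strength R_n/Ω = 54 × 0.1963 × 1 / 2 = 5.301 kips.
n ≥ 19.3 / 5.301 = 3.641 → use 4 bolts.

4 bolts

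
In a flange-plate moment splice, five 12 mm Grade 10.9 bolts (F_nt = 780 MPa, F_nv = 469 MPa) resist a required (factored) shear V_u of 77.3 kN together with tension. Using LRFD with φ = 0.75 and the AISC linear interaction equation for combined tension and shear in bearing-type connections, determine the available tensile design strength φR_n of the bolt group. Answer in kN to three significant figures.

A_b = π·12²/4 = 113.1 mm²; f_rv = 77.3 × 1000 / (5 × 113.1) = 136.7 MPa.
F'_nt = 1.3 F_nt − (F_nt / φF_nv) f_rv = 1.3·780 − (780/(0.75·469))·136.7 = 710.9 MPa, capped at F_nt → F'_nt = 710.9 MPa.
R_n = F'_nt · A_b · n = 710.9 × 113.1 × 5 / 1000 = 402 kN.
Design strength φR_n = 0.75 × 402 = 301 kN.

301 kN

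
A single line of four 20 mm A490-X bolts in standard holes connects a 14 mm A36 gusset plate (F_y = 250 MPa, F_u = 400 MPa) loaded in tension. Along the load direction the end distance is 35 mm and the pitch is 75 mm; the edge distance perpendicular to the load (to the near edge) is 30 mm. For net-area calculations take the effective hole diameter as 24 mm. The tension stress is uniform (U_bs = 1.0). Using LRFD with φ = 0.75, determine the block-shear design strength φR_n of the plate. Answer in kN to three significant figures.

485 kN

Shear plane L_v = 35 + 3·75 = 260 mm; A_gv = 260 × 14 = 3640 mm².
A_nv = (260 − 3.5·24) × 14 = 2464 mm².
A_nt = (30 − 0.5·24) × 14 = 252 mm².
0.6 F_u A_nv = 591.4 kN; 0.6 F_y A_gv = 546 kN → shear yielding governs the shear term.
R_n = 546 + 1.0 × 400 × 252 / 1000 = 646.8 kN.
Design strength φR_n = 0.75 × 646.8 = 485 kN.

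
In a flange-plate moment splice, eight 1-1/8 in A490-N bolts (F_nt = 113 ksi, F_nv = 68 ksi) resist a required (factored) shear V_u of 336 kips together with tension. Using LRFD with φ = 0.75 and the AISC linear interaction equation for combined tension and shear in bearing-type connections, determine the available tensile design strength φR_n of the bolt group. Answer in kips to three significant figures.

A_b = π·1.125²/4 = 0.994 in²; f_rv = 336 / (8 × 0.994) = 42.25 ksi.
F'_nt = 1.3 F_nt − (F_nt / φF_nv) f_rv = 1.3·113 − (113/(0.75·68))·42.25 = 53.28 ksi, capped at F_nt → F'_nt = 53.28 ksi.
R_n = F'_nt · A_b · n = 53.28 × 0.994 × 8 = 423.7 kips.
Design strength φR_n = 0.75 × 423.7 = 318 kips.

318 kips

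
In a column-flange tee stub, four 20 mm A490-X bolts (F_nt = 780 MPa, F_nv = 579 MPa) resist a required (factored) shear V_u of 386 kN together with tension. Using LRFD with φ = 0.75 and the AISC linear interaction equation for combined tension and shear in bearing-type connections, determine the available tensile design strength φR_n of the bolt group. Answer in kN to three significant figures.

A_b = π·20²/4 = 314.2 mm²; f_rv = 386 × 1000 / (4 × 314.2) = 307.2 MPa.
F'_nt = 1.3 F_nt − (F_nt / φF_nv) f_rv = 1.3·780 − (780/(0.75·579))·307.2 = 462.3 MPa, capped at F_nt → F'_nt = 462.3 MPa.
R_n = F'_nt · A_b · n = 462.3 × 314.2 × 4 / 1000 = 580.9 kN.
Design strength φR_n = 0.75 × 580.9 = 436 kN.

436 kN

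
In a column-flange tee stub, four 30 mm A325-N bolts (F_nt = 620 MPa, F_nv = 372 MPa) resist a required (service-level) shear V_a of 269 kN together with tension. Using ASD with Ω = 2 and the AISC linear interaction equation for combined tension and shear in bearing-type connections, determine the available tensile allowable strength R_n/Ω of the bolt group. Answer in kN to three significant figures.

691 kN

A_b = π·30²/4 = 706.9 mm²; f_rv = 269 × 1000 / (4 × 706.9) = 95.14 MPa.
F'_nt = 1.3 F_nt − (Ω F_nt / F_nv) f_rv = 1.3·620 − (2·620/372)·95.14 = 488.9 MPa, capped at F_nt → F'_nt = 488.9 MPa.
R_n = F'_nt · A_b · n = 488.9 × 706.9 × 4 / 1000 = 1382 kN.
Allowable strength R_n/Ω = 1382 / 2 = 691 kN.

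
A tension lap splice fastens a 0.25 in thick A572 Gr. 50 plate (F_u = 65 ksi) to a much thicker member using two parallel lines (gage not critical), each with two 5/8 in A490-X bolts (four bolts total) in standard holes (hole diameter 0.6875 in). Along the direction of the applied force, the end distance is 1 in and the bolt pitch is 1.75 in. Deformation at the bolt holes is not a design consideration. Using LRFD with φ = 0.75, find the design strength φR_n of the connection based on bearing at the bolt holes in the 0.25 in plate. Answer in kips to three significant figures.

62.8 kips

Per bolt r_n = 1.5 l_c t F_u ≤ 3.0 d t F_u; upper limit = 3.0 × 0.625 × 0.25 × 65 = 30.47 kips.
Edge bolt: l_c = 1 − 0.6875/2 = 0.6562 in → 1.5 × 0.6562 × 0.25 × 65 = 16 → r_n = 16 kips.
Interior bolts: l_c = 1.75 − 0.6875 = 1.062 in → 1.5 × 1.062 × 0.25 × 65 = 25.9 → r_n = 25.9 kips.
R_n = 2 × 16 + 2 × 25.9 = 83.79 kips.
Design strength φR_n = 0.75 × 83.79 = 62.8 kips.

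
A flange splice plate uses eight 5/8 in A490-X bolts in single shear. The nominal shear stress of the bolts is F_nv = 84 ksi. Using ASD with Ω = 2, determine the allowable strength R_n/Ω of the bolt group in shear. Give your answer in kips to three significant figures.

A_b = π × 0.625² / 4 = 0.3068 in².
R_n = F_nv · A_b · n · n_s = 84 × 0.3068 × 8 × 1 = 206.2 kips.
Allowable strength R_n/Ω = 206.2 / 2 = 103 kips.

103 kips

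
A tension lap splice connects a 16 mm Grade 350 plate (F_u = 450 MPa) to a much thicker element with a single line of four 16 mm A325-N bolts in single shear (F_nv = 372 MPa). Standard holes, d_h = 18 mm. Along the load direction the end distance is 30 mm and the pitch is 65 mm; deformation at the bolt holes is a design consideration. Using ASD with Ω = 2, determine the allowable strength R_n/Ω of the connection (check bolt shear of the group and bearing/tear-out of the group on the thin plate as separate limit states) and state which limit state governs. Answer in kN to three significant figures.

150 kN (bolt shear governs)

Bolt shear: A_b = π·16²/4 = 201.1 mm²; R_n = 372 × 201.1 × 4 × 1 / 1000 = 299.2 kN → 299.2 / 2 = 150 kN.
Bearing (1.2 l_c t F_u ≤ 2.4 d t F_u): upper limit = 2.4·16·16·450 / 1000 = 276.5 kN.
  Edge l_c = 30 − 18/2 = 21 → r_n = 181.4 kN; interior l_c = 65 − 18 = 47 → r_n = 276.5 kN.
  R_n,bearing = 1·181.4 + 3·276.5 = 1011 kN → 1011 / 2 = 505 kN.
Bolt shear governs: 150 kN.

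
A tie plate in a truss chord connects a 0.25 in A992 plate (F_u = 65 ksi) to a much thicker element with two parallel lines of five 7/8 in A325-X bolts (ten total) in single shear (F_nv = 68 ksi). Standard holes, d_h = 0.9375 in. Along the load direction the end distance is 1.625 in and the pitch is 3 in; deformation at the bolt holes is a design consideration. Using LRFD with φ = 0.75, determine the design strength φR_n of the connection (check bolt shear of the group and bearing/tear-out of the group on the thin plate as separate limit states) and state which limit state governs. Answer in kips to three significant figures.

239 kips (bearing governs)

Bolt shear: A_b = π·0.875²/4 = 0.6013 in²; R_n = 68 × 0.6013 × 10 × 1 = 408.9 kips → 0.75 × 408.9 = 307 kips.
Bearing (1.2 l_c t F_u ≤ 2.4 d t F_u): upper limit = 2.4·0.875·0.25·65 = 34.12 kips.
  Edge l_c = 1.625 − 0.9375/2 = 1.156 → r_n = 22.55 kips; interior l_c = 3 − 0.9375 = 2.062 → r_n = 34.12 kips.
  R_n,bearing = 2·22.55 + 8·34.12 = 318.1 kips → 0.75 × 318.1 = 239 kips.
Bearing governs: 239 kips.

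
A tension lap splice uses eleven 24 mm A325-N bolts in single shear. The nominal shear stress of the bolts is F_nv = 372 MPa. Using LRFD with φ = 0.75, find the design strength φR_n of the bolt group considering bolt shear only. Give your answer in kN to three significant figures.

1390 kN

A_b = π × 24² / 4 = 452.4 mm².
R_n = F_nv · A_b · n · n_s = 372 × 452.4 × 11 × 1 / 1000 = 1851 kN.
Design strength φR_n = 0.75 × 1851 = 1390 kN.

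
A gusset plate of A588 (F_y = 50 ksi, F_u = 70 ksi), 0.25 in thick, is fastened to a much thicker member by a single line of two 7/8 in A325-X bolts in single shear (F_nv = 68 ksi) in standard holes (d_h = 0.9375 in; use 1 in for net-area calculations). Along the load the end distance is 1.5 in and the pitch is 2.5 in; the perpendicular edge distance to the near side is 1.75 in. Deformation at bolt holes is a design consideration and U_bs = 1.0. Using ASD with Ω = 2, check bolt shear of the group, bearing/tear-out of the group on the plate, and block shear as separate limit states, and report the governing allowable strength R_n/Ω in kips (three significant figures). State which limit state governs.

Bolt shear: A_b = π·0.875²/4 = 0.6013 in²; R_n = 68 × 0.6013 × 2 × 1 = 81.78 kips → 81.78 / 2 = 40.9 kips.
Bearing: edge l_c = 1.031, r_n = 21.66 kips; interior l_c = 1.562, r_n = 32.81 kips; R_n = 21.66 + 1·32.81 = 54.47 kips → 27.2 kips.
Block shear: A_gv = 1, A_nv = 0.625, A_nt = 0.3125 in²; R_n = min(0.6F_uA_nv, 0.6F_yA_gv) + U_bs·F_u·A_nt = 48.12 kips → 24.1 kips.
Block shear governs: 24.1 kips.

24.1 kips (block shear governs)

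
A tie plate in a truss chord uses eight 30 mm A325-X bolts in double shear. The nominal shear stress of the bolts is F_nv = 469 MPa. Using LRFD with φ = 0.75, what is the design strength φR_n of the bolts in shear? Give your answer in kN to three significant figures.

A_b = π × 30² / 4 = 706.9 mm².
R_n = F_nv · A_b · n · n_s = 469 × 706.9 × 8 × 2 / 1000 = 5304 kN.
Design strength φR_n = 0.75 × 5304 = 3980 kN.

3980 kN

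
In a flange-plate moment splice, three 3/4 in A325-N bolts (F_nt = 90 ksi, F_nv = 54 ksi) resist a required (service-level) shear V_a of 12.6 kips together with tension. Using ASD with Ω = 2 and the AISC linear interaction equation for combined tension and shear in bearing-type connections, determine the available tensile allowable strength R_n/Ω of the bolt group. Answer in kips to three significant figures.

56.5 kips

A_b = π·0.75²/4 = 0.4418 in²; f_rv = 12.6 / (3 × 0.4418) = 9.507 ksi.
F'_nt = 1.3 F_nt − (Ω F_nt / F_nv) f_rv = 1.3·90 − (2·90/54)·9.507 = 85.31 ksi, capped at F_nt → F'_nt = 85.31 ksi.
R_n = F'_nt · A_b · n = 85.31 × 0.4418 × 3 = 113.1 kips.
Allowable strength R_n/Ω = 113.1 / 2 = 56.5 kips.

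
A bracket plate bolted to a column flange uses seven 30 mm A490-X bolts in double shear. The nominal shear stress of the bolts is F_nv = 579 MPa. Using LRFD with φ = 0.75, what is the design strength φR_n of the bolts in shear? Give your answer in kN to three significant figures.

A_b = π × 30² / 4 = 706.9 mm².
R_n = F_nv · A_b · n · n_s = 579 × 706.9 × 7 × 2 / 1000 = 5730 kN.
Design strength φR_n = 0.75 × 5730 = 4300 kN.

4300 kN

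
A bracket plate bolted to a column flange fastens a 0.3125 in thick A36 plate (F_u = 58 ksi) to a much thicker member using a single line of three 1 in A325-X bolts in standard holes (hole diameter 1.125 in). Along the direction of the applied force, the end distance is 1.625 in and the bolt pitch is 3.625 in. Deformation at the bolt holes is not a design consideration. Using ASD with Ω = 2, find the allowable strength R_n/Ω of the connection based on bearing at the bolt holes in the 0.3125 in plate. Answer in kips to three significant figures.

Per bolt r_n = 1.5 l_c t F_u ≤ 3.0 d t F_u; upper limit = 3.0 × 1 × 0.3125 × 58 = 54.38 kips.
Edge bolt: l_c = 1.625 − 1.125/2 = 1.062 in → 1.5 × 1.062 × 0.3125 × 58 = 28.89 → r_n = 28.89 kips.
Interior bolts: l_c = 3.625 − 1.125 = 2.5 in → 1.5 × 2.5 × 0.3125 × 58 = 67.97 → r_n = 54.38 kips.
R_n = 1 × 28.89 + 2 × 54.38 = 137.6 kips.
Allowable strength R_n/Ω = 137.6 / 2 = 68.8 kips.

68.8 kips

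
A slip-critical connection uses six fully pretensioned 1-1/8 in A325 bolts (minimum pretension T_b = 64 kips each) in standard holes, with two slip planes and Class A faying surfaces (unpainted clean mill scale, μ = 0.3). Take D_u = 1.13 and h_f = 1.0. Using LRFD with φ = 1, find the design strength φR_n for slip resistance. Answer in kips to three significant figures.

260 kips

R_n = μ · D_u · h_f · T_b · n_s · n_b = 0.3 × 1.13 × 1.0 × 64 × 2 × 6 = 260.4 kips.
Design strength φR_n = 1 × 260.4 = 260 kips.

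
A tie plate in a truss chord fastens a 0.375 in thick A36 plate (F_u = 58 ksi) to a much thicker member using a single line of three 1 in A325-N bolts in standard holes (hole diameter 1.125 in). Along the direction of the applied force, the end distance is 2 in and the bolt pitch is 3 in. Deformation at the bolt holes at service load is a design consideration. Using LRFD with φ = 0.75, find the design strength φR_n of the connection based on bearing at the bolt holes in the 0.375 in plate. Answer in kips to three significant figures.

102 kips

Per bolt r_n = 1.2 l_c t F_u ≤ 2.4 d t F_u; upper limit = 2.4 × 1 × 0.375 × 58 = 52.2 kips.
Edge bolt: l_c = 2 − 1.125/2 = 1.438 in → 1.2 × 1.438 × 0.375 × 58 = 37.52 → r_n = 37.52 kips.
Interior bolts: l_c = 3 − 1.125 = 1.875 in → 1.2 × 1.875 × 0.375 × 58 = 48.94 → r_n = 48.94 kips.
R_n = 1 × 37.52 + 2 × 48.94 = 135.4 kips.
Design strength φR_n = 0.75 × 135.4 = 102 kips.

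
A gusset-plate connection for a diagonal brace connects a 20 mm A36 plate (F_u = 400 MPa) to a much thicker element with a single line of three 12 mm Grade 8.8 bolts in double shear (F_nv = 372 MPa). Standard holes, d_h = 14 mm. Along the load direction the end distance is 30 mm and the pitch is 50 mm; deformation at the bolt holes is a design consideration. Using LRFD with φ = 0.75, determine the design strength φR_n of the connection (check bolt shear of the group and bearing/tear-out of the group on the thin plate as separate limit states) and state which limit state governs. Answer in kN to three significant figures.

Bolt shear: A_b = π·12²/4 = 113.1 mm²; R_n = 372 × 113.1 × 3 × 2 / 1000 = 252.4 kN → 0.75 × 252.4 = 189 kN.
Bearing (1.2 l_c t F_u ≤ 2.4 d t F_u): upper limit = 2.4·12·20·400 / 1000 = 230.4 kN.
  Edge l_c = 30 − 14/2 = 23 → r_n = 220.8 kN; interior l_c = 50 − 14 = 36 → r_n = 230.4 kN.
  R_n,bearing = 1·220.8 + 2·230.4 = 681.6 kN → 0.75 × 681.6 = 511 kN.
Bolt shear governs: 189 kN.

189 kN (bolt shear governs)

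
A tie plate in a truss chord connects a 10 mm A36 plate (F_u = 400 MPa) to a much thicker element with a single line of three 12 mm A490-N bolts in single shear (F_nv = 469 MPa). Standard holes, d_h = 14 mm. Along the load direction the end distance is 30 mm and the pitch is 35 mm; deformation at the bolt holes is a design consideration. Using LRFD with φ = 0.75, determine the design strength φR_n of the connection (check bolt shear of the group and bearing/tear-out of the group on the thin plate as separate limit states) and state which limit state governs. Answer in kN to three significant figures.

Bolt shear: A_b = π·12²/4 = 113.1 mm²; R_n = 469 × 113.1 × 3 × 1 / 1000 = 159.1 kN → 0.75 × 159.1 = 119 kN.
Bearing (1.2 l_c t F_u ≤ 2.4 d t F_u): upper limit = 2.4·12·10·400 / 1000 = 115.2 kN.
  Edge l_c = 30 − 14/2 = 23 → r_n = 110.4 kN; interior l_c = 35 − 14 = 21 → r_n = 100.8 kN.
  R_n,bearing = 1·110.4 + 2·100.8 = 312 kN → 0.75 × 312 = 234 kN.
Bolt shear governs: 119 kN.

119 kN (bolt shear governs)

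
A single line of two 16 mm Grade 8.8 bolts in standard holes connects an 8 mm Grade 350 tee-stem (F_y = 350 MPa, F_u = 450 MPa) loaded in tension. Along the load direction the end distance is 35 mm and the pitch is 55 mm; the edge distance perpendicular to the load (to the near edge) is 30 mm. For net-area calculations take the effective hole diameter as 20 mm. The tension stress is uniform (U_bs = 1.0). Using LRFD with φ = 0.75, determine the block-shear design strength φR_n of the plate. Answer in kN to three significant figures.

Shear plane L_v = 35 + 1·55 = 90 mm; A_gv = 90 × 8 = 720 mm².
A_nv = (90 − 1.5·20) × 8 = 480 mm².
A_nt = (30 − 0.5·20) × 8 = 160 mm².
0.6 F_u A_nv = 129.6 kN; 0.6 F_y A_gv = 151.2 kN → shear rupture governs the shear term.
R_n = 129.6 + 1.0 × 450 × 160 / 1000 = 201.6 kN.
Design strength φR_n = 0.75 × 201.6 = 151 kN.

151 kN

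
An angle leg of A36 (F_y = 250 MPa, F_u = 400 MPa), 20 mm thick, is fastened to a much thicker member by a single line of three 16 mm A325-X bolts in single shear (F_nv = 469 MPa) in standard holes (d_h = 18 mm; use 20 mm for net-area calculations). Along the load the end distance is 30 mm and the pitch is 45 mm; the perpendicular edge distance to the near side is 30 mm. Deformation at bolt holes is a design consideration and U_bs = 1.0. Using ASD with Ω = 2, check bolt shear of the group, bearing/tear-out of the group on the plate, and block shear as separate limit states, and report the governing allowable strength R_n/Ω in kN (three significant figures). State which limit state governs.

Bolt shear: A_b = π·16²/4 = 201.1 mm²; R_n = 469 × 201.1 × 3 × 1 / 1000 = 282.9 kN → 282.9 / 2 = 141 kN.
Bearing: edge l_c = 21, r_n = 201.6 kN; interior l_c = 27, r_n = 259.2 kN; R_n = 201.6 + 2·259.2 = 720 kN → 360 kN.
Block shear: A_gv = 2400, A_nv = 1400, A_nt = 400 mm²; R_n = min(0.6F_uA_nv, 0.6F_yA_gv) + U_bs·F_u·A_nt = 496 kN → 248 kN.
Bolt shear governs: 141 kN.

141 kN (bolt shear governs)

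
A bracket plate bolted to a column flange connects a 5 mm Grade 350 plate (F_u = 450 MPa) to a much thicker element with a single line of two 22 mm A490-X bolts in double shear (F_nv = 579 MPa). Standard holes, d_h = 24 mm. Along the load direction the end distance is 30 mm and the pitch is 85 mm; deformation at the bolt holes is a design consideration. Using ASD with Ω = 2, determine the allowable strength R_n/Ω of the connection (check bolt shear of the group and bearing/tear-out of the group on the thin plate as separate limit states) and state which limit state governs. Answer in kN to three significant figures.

Bolt shear: A_b = π·22²/4 = 380.1 mm²; R_n = 579 × 380.1 × 2 × 2 / 1000 = 880.4 kN → 880.4 / 2 = 440 kN.
Bearing (1.2 l_c t F_u ≤ 2.4 d t F_u): upper limit = 2.4·22·5·450 / 1000 = 118.8 kN.
  Edge l_c = 30 − 24/2 = 18 → r_n = 48.6 kN; interior l_c = 85 − 24 = 61 → r_n = 118.8 kN.
  R_n,bearing = 1·48.6 + 1·118.8 = 167.4 kN → 167.4 / 2 = 83.7 kN.
Bearing governs: 83.7 kN.

83.7 kN (bearing governs)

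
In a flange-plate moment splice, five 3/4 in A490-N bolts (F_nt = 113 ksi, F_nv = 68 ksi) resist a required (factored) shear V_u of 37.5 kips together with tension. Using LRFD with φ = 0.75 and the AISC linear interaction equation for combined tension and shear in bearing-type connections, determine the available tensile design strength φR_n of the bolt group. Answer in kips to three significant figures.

A_b = π·0.75²/4 = 0.4418 in²; f_rv = 37.5 / (5 × 0.4418) = 16.98 ksi.
F'_nt = 1.3 F_nt − (F_nt / φF_nv) f_rv = 1.3·113 − (113/(0.75·68))·16.98 = 109.3 ksi, capped at F_nt → F'_nt = 109.3 ksi.
R_n = F'_nt · A_b · n = 109.3 × 0.4418 × 5 = 241.4 kips.
Design strength φR_n = 0.75 × 241.4 = 181 kips.

181 kips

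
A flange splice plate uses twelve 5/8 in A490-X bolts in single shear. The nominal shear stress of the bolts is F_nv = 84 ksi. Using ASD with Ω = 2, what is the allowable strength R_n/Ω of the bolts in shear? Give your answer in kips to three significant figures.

155 kips

A_b = π × 0.625² / 4 = 0.3068 in².
R_n = F_nv · A_b · n · n_s = 84 × 0.3068 × 12 × 1 = 309.3 kips.
Allowable strength R_n/Ω = 309.3 / 2 = 155 kips.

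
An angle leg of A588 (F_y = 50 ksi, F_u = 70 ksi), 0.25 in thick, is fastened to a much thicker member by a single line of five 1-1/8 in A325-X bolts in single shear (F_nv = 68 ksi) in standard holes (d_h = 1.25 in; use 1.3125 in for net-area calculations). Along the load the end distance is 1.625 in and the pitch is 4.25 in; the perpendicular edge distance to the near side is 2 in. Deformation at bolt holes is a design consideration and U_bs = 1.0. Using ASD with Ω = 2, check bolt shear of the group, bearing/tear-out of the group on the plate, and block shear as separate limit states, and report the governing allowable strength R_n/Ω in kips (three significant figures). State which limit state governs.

Bolt shear: A_b = π·1.125²/4 = 0.994 in²; R_n = 68 × 0.994 × 5 × 1 = 338 kips → 338 / 2 = 169 kips.
Bearing: edge l_c = 1, r_n = 21 kips; interior l_c = 3, r_n = 47.25 kips; R_n = 21 + 4·47.25 = 210 kips → 105 kips.
Block shear: A_gv = 4.656, A_nv = 3.18, A_nt = 0.3359 in²; R_n = min(0.6F_uA_nv, 0.6F_yA_gv) + U_bs·F_u·A_nt = 157.1 kips → 78.5 kips.
Block shear governs: 78.5 kips.

78.5 kips (block shear governs)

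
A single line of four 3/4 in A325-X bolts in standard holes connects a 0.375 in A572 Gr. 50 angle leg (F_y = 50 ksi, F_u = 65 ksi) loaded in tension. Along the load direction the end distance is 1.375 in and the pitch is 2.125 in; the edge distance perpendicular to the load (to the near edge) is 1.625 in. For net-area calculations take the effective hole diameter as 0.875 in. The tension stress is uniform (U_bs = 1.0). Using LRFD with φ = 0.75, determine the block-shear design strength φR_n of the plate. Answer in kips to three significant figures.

73.1 kips

Shear plane L_v = 1.375 + 3·2.125 = 7.75 in; A_gv = 7.75 × 0.375 = 2.906 in².
A_nv = (7.75 − 3.5·0.875) × 0.375 = 1.758 in².
A_nt = (1.625 − 0.5·0.875) × 0.375 = 0.4453 in².
0.6 F_u A_nv = 68.55 kips; 0.6 F_y A_gv = 87.19 kips → shear rupture governs the shear term.
R_n = 68.55 + 1.0 × 65 × 0.4453 = 97.5 kips.
Design strength φR_n = 0.75 × 97.5 = 73.1 kips.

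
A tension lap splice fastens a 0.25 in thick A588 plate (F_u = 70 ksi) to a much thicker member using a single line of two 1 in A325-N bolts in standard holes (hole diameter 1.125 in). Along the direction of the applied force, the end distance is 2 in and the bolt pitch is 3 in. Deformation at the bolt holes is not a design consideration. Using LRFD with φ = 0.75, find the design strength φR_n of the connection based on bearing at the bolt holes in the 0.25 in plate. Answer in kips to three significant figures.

65.2 kips

Per bolt r_n = 1.5 l_c t F_u ≤ 3.0 d t F_u; upper limit = 3.0 × 1 × 0.25 × 70 = 52.5 kips.
Edge bolt: l_c = 2 − 1.125/2 = 1.438 in → 1.5 × 1.438 × 0.25 × 70 = 37.73 → r_n = 37.73 kips.
Interior bolts: l_c = 3 − 1.125 = 1.875 in → 1.5 × 1.875 × 0.25 × 70 = 49.22 → r_n = 49.22 kips.
R_n = 1 × 37.73 + 1 × 49.22 = 86.95 kips.
Design strength φR_n = 0.75 × 86.95 = 65.2 kips.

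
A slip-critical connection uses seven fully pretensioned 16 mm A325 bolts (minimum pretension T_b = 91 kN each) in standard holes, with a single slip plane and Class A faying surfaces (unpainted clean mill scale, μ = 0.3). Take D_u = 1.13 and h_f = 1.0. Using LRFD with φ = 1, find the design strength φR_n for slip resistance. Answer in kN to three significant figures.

R_n = μ · D_u · h_f · T_b · n_s · n_b = 0.3 × 1.13 × 1.0 × 91 × 1 × 7 = 215.9 kN.
Design strength φR_n = 1 × 215.9 = 216 kN.

216 kN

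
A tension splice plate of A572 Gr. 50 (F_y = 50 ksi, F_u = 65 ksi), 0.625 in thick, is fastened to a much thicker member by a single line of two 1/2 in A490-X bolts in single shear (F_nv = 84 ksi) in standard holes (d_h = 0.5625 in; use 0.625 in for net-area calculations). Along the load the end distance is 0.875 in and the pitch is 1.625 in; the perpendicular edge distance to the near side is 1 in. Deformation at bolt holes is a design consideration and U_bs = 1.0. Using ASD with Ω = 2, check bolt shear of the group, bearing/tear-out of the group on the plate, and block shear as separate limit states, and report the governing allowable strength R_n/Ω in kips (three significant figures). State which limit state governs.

16.5 kips (bolt shear governs)

Bolt shear: A_b = π·0.5²/4 = 0.1963 in²; R_n = 84 × 0.1963 × 2 × 1 = 32.99 kips → 32.99 / 2 = 16.5 kips.
Bearing: edge l_c = 0.5938, r_n = 28.95 kips; interior l_c = 1.062, r_n = 48.75 kips; R_n = 28.95 + 1·48.75 = 77.7 kips → 38.8 kips.
Block shear: A_gv = 1.562, A_nv = 0.9766, A_nt = 0.4297 in²; R_n = min(0.6F_uA_nv, 0.6F_yA_gv) + U_bs·F_u·A_nt = 66.02 kips → 33 kips.
Bolt shear governs: 16.5 kips.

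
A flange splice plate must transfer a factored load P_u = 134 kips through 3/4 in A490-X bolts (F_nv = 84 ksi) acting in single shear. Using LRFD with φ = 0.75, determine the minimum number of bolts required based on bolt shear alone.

5 bolts

A_b = π·0.75²/4 = 0.4418 in².
Per-bolt design strength φR_n = 0.75 × 84 × 0.4418 × 1 = 27.83 kips.
n ≥ 134 / 27.83 = 4.815 → use 5 bolts.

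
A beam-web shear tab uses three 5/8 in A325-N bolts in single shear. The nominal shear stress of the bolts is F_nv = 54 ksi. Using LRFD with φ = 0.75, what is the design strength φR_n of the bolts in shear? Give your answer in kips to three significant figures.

A_b = π × 0.625² / 4 = 0.3068 in².
R_n = F_nv · A_b · n · n_s = 54 × 0.3068 × 3 × 1 = 49.7 kips.
Design strength φR_n = 0.75 × 49.7 = 37.3 kips.

37.3 kips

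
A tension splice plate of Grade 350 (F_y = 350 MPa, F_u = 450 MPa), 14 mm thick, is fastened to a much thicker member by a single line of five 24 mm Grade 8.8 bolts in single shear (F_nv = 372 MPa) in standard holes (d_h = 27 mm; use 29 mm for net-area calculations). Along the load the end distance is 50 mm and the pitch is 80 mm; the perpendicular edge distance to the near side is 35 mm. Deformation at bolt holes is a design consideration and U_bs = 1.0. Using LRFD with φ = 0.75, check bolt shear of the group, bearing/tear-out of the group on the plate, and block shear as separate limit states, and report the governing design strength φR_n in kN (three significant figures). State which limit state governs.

631 kN (bolt shear governs)

Bolt shear: A_b = π·24²/4 = 452.4 mm²; R_n = 372 × 452.4 × 5 × 1 / 1000 = 841.4 kN → 0.75 × 841.4 = 631 kN.
Bearing: edge l_c = 36.5, r_n = 275.9 kN; interior l_c = 53, r_n = 362.9 kN; R_n = 275.9 + 4·362.9 = 1727 kN → 1300 kN.
Block shear: A_gv = 5180, A_nv = 3353, A_nt = 287 mm²; R_n = min(0.6F_uA_nv, 0.6F_yA_gv) + U_bs·F_u·A_nt = 1034 kN → 776 kN.
Bolt shear governs: 631 kN.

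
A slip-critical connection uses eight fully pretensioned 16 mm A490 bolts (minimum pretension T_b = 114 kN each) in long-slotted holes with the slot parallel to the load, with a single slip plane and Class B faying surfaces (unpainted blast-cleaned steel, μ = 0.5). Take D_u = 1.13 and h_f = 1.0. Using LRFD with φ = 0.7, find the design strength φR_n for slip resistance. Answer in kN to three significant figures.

R_n = μ · D_u · h_f · T_b · n_s · n_b = 0.5 × 1.13 × 1.0 × 114 × 1 × 8 = 515.3 kN.
Design strength φR_n = 0.7 × 515.3 = 361 kN.

361 kN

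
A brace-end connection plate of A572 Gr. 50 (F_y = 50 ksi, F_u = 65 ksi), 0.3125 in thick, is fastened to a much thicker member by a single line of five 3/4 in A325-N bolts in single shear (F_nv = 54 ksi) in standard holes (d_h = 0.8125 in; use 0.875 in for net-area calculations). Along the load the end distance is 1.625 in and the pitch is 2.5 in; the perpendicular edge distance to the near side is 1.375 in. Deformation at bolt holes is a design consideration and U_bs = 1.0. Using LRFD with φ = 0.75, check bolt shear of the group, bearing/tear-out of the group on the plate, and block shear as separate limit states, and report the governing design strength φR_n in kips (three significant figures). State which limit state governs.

84.6 kips (block shear governs)

Bolt shear: A_b = π·0.75²/4 = 0.4418 in²; R_n = 54 × 0.4418 × 5 × 1 = 119.3 kips → 0.75 × 119.3 = 89.5 kips.
Bearing: edge l_c = 1.219, r_n = 29.71 kips; interior l_c = 1.688, r_n = 36.56 kips; R_n = 29.71 + 4·36.56 = 176 kips → 132 kips.
Block shear: A_gv = 3.633, A_nv = 2.402, A_nt = 0.293 in²; R_n = min(0.6F_uA_nv, 0.6F_yA_gv) + U_bs·F_u·A_nt = 112.7 kips → 84.6 kips.
Block shear governs: 84.6 kips.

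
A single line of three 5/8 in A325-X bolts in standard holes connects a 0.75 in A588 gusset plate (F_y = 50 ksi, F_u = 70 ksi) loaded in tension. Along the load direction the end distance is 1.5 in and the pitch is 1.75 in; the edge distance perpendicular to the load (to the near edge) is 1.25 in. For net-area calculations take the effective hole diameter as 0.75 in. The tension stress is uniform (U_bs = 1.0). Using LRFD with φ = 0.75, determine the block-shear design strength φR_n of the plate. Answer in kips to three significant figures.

Shear plane L_v = 1.5 + 2·1.75 = 5 in; A_gv = 5 × 0.75 = 3.75 in².
A_nv = (5 − 2.5·0.75) × 0.75 = 2.344 in².
A_nt = (1.25 − 0.5·0.75) × 0.75 = 0.6562 in².
0.6 F_u A_nv = 98.44 kips; 0.6 F_y A_gv = 112.5 kips → shear rupture governs the shear term.
R_n = 98.44 + 1.0 × 70 × 0.6562 = 144.4 kips.
Design strength φR_n = 0.75 × 144.4 = 108 kips.

108 kips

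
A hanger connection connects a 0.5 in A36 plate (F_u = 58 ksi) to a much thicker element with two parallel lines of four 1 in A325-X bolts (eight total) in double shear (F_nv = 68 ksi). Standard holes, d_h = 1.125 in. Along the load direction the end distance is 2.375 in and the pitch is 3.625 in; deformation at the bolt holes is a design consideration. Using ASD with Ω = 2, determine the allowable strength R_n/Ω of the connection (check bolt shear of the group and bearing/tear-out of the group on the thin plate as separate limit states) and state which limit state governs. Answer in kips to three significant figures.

Bolt shear: A_b = π·1²/4 = 0.7854 in²; R_n = 68 × 0.7854 × 8 × 2 = 854.5 kips → 854.5 / 2 = 427 kips.
Bearing (1.2 l_c t F_u ≤ 2.4 d t F_u): upper limit = 2.4·1·0.5·58 = 69.6 kips.
  Edge l_c = 2.375 − 1.125/2 = 1.812 → r_n = 63.07 kips; interior l_c = 3.625 − 1.125 = 2.5 → r_n = 69.6 kips.
  R_n,bearing = 2·63.07 + 6·69.6 = 543.8 kips → 543.8 / 2 = 272 kips.
Bearing governs: 272 kips.

272 kips (bearing governs)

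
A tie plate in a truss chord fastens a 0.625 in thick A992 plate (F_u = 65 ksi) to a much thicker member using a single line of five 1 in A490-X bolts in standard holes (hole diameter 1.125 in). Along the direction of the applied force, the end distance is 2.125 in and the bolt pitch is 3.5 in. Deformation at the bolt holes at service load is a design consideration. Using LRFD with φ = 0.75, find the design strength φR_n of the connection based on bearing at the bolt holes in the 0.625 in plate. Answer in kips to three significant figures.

Per bolt r_n = 1.2 l_c t F_u ≤ 2.4 d t F_u; upper limit = 2.4 × 1 × 0.625 × 65 = 97.5 kips.
Edge bolt: l_c = 2.125 − 1.125/2 = 1.562 in → 1.2 × 1.562 × 0.625 × 65 = 76.17 → r_n = 76.17 kips.
Interior bolts: l_c = 3.5 − 1.125 = 2.375 in → 1.2 × 2.375 × 0.625 × 65 = 115.8 → r_n = 97.5 kips.
R_n = 1 × 76.17 + 4 × 97.5 = 466.2 kips.
Design strength φR_n = 0.75 × 466.2 = 350 kips.

350 kips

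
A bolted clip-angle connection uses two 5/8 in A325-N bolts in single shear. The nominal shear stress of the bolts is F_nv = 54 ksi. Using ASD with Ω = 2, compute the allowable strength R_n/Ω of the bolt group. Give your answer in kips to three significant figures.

A_b = π × 0.625² / 4 = 0.3068 in².
R_n = F_nv · A_b · n · n_s = 54 × 0.3068 × 2 × 1 = 33.13 kips.
Allowable strength R_n/Ω = 33.13 / 2 = 16.6 kips.

16.6 kips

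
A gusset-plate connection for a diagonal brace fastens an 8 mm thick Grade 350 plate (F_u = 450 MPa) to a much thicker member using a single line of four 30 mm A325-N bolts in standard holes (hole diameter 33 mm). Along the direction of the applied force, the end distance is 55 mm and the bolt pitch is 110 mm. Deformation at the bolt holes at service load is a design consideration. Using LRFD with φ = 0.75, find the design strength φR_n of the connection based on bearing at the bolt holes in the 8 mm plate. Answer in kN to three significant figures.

708 kN

Per bolt r_n = 1.2 l_c t F_u ≤ 2.4 d t F_u; upper limit = 2.4 × 30 × 8 × 450 / 1000 = 259.2 kN.
Edge bolt: l_c = 55 − 33/2 = 38.5 mm → 1.2 × 38.5 × 8 × 450 / 1000 = 166.3 → r_n = 166.3 kN.
Interior bolts: l_c = 110 − 33 = 77 mm → 1.2 × 77 × 8 × 450 / 1000 = 332.6 → r_n = 259.2 kN.
R_n = 1 × 166.3 + 3 × 259.2 = 943.9 kN.
Design strength φR_n = 0.75 × 943.9 = 708 kN.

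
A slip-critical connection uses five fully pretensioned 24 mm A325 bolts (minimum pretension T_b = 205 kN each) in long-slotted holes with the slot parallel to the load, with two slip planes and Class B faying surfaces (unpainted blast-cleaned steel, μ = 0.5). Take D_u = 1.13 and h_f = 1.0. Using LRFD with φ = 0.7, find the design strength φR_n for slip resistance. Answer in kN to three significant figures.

811 kN

R_n = μ · D_u · h_f · T_b · n_s · n_b = 0.5 × 1.13 × 1.0 × 205 × 2 × 5 = 1158 kN.
Design strength φR_n = 0.7 × 1158 = 811 kN.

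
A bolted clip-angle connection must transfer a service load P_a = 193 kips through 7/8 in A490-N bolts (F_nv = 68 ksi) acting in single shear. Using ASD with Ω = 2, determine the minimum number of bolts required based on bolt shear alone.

A_b = π·0.875²/4 = 0.6013 in².
Per-bolt allowable strength R_n/Ω = 68 × 0.6013 × 1 / 2 = 20.44 kips.
n ≥ 193 / 20.44 = 9.44 → use 10 bolts.

10 bolts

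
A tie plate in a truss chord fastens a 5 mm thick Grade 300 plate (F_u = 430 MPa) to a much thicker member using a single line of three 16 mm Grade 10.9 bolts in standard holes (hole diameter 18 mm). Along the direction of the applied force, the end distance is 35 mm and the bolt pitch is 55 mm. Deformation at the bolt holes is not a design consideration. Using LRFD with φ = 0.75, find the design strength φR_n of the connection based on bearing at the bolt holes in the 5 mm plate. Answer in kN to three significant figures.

Per bolt r_n = 1.5 l_c t F_u ≤ 3.0 d t F_u; upper limit = 3.0 × 16 × 5 × 430 / 1000 = 103.2 kN.
Edge bolt: l_c = 35 − 18/2 = 26 mm → 1.5 × 26 × 5 × 430 / 1000 = 83.85 → r_n = 83.85 kN.
Interior bolts: l_c = 55 − 18 = 37 mm → 1.5 × 37 × 5 × 430 / 1000 = 119.3 → r_n = 103.2 kN.
R_n = 1 × 83.85 + 2 × 103.2 = 290.2 kN.
Design strength φR_n = 0.75 × 290.2 = 218 kN.

218 kN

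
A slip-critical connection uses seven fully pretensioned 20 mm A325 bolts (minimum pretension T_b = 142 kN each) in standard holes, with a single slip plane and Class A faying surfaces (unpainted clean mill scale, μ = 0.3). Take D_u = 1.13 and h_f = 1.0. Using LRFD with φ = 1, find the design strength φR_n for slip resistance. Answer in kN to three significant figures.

R_n = μ · D_u · h_f · T_b · n_s · n_b = 0.3 × 1.13 × 1.0 × 142 × 1 × 7 = 337 kN.
Design strength φR_n = 1 × 337 = 337 kN.

337 kN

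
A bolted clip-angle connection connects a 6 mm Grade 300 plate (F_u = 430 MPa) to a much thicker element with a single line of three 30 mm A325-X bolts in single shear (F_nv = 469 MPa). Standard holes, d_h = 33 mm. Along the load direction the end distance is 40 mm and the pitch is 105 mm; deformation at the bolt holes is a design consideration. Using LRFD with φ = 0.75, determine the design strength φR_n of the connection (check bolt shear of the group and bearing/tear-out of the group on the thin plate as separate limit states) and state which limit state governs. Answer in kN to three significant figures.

Bolt shear: A_b = π·30²/4 = 706.9 mm²; R_n = 469 × 706.9 × 3 × 1 / 1000 = 994.5 kN → 0.75 × 994.5 = 746 kN.
Bearing (1.2 l_c t F_u ≤ 2.4 d t F_u): upper limit = 2.4·30·6·430 / 1000 = 185.8 kN.
  Edge l_c = 40 − 33/2 = 23.5 → r_n = 72.76 kN; interior l_c = 105 − 33 = 72 → r_n = 185.8 kN.
  R_n,bearing = 1·72.76 + 2·185.8 = 444.3 kN → 0.75 × 444.3 = 333 kN.
Bearing governs: 333 kN.

333 kN (bearing governs)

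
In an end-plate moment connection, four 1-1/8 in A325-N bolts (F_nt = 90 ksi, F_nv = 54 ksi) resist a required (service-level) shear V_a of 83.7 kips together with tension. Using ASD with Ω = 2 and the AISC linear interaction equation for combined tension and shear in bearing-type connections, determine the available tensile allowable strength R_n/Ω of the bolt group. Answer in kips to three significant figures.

93.1 kips

A_b = π·1.125²/4 = 0.994 in²; f_rv = 83.7 / (4 × 0.994) = 21.05 ksi.
F'_nt = 1.3 F_nt − (Ω F_nt / F_nv) f_rv = 1.3·90 − (2·90/54)·21.05 = 46.83 ksi, capped at F_nt → F'_nt = 46.83 ksi.
R_n = F'_nt · A_b · n = 46.83 × 0.994 × 4 = 186.2 kips.
Allowable strength R_n/Ω = 186.2 / 2 = 93.1 kips.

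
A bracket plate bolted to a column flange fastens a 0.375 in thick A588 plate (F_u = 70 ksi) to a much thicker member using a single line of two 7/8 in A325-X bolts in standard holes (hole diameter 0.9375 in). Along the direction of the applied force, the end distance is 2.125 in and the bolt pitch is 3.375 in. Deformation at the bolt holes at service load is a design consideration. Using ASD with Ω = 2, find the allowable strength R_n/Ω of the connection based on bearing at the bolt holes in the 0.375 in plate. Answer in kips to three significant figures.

Per bolt r_n = 1.2 l_c t F_u ≤ 2.4 d t F_u; upper limit = 2.4 × 0.875 × 0.375 × 70 = 55.13 kips.
Edge bolt: l_c = 2.125 − 0.9375/2 = 1.656 in → 1.2 × 1.656 × 0.375 × 70 = 52.17 → r_n = 52.17 kips.
Interior bolts: l_c = 3.375 − 0.9375 = 2.438 in → 1.2 × 2.438 × 0.375 × 70 = 76.78 → r_n = 55.13 kips.
R_n = 1 × 52.17 + 1 × 55.13 = 107.3 kips.
Allowable strength R_n/Ω = 107.3 / 2 = 53.6 kips.

53.6 kips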